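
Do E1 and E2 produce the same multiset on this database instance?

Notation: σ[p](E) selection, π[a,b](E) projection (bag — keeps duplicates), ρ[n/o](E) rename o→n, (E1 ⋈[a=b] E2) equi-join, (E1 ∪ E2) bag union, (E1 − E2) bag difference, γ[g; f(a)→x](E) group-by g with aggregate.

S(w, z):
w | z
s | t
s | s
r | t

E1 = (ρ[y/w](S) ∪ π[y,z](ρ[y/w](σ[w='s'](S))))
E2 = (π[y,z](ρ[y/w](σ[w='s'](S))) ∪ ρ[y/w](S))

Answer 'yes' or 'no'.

E1 stepwise |·|:
  S → 3
  ρ[y/w](S) → 3
  S → 3
  σ[w='s'](S) → 2
  ρ[y/w](σ[w='s'](S)) → 2
  π[y,z](ρ[y/w](σ[w='s'](S))) → 2
  (ρ[y/w](S) ∪ π[y,z](ρ[y/w](σ[w='s'](S)))) → 5
E2 stepwise |·|:
  S → 3
  σ[w='s'](S) → 2
  ρ[y/w](σ[w='s'](S)) → 2
  π[y,z](ρ[y/w](σ[w='s'](S))) → 2
  S → 3
  ρ[y/w](S) → 3
  (π[y,z](ρ[y/w](σ[w='s'](S))) ∪ ρ[y/w](S)) → 5

E1 and E2 produce the same multiset:
y | z
r | t
s | s
s | s
s | t
s | t

yes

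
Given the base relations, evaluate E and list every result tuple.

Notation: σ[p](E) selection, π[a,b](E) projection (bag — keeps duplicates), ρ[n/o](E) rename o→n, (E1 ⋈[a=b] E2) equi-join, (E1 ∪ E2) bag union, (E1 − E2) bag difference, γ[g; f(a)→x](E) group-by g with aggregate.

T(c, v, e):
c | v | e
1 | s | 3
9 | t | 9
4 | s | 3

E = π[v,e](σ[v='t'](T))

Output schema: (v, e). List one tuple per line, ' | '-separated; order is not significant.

Stepwise |·|:
  T → 3
  σ[v='t'](T) → 1
  π[v,e](σ[v='t'](T)) → 1

== RESULT ==
v | e
t | 9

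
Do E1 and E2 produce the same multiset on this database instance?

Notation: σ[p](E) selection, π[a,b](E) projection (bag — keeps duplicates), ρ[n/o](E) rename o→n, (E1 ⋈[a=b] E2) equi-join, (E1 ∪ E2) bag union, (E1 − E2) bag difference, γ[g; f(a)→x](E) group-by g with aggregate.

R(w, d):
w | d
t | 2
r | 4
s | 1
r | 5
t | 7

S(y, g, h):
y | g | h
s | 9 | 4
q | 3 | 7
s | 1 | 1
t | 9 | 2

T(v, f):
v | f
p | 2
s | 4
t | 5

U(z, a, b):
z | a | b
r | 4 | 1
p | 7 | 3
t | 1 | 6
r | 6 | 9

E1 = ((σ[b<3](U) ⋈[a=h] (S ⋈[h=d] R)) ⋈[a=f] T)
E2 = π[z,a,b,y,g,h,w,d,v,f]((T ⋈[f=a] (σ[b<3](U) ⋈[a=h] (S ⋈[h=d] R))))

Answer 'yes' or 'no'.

E1 row counts bottom-up:
  U → 4
  σ[b<3](U) → 1
  S → 4
  R → 5
  (S ⋈[h=d] R) → 4
  (σ[b<3](U) ⋈[a=h] (S ⋈[h=d] R)) → 1
  T → 3
  ((σ[b<3](U) ⋈[a=h] (S ⋈[h=d] R)) ⋈[a=f] T) → 1
E2 row counts bottom-up:
  T → 3
  U → 4
  σ[b<3](U) → 1
  S → 4
  R → 5
  (S ⋈[h=d] R) → 4
  (σ[b<3](U) ⋈[a=h] (S ⋈[h=d] R)) → 1
  (T ⋈[f=a] (σ[b<3](U) ⋈[a=h] (S ⋈[h=d] R))) → 1
  π[z,a,b,y,g,h,w,d,v,f]((T ⋈[f=a] (σ[b<3](U) ⋈[a=h] (S ⋈[h=d] R)))) → 1

E1 and E2 produce the same multiset:
z | a | b | y | g | h | w | d | v | f
r | 4 | 1 | s | 9 | 4 | r | 4 | s | 4

yes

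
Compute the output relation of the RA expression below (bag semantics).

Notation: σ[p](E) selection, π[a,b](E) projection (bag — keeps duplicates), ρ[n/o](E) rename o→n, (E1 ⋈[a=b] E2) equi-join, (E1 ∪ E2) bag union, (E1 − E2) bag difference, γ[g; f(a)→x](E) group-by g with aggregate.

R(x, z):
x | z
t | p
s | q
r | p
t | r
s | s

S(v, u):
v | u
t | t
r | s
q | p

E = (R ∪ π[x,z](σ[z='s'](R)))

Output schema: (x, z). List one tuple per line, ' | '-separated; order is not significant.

Subexpression sizes:
  R → 5
  R → 5
  σ[z='s'](R) → 1
  π[x,z](σ[z='s'](R)) → 1
  (R ∪ π[x,z](σ[z='s'](R))) → 6

== RESULT ==
x | z
r | p
s | q
s | s
s | s
t | p
t | r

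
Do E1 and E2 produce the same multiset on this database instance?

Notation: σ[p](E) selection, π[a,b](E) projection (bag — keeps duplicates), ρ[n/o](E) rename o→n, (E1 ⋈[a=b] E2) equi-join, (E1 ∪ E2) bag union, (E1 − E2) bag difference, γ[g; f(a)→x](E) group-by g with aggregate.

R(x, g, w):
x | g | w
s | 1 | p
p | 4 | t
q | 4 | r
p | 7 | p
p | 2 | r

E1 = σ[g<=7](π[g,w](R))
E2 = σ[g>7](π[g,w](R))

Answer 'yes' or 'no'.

E1 subexpression sizes:
  R → 5
  π[g,w](R) → 5
  σ[g<=7](π[g,w](R)) → 5
E2 subexpression sizes:
  R → 5
  π[g,w](R) → 5
  σ[g>7](π[g,w](R)) → 0

E1 result:
g | w
1 | p
2 | r
4 | r
4 | t
7 | p
E2 result:
g | w
(0 rows)
Witness: (1, 'p') appears 1× in E1 but 0× in E2.

no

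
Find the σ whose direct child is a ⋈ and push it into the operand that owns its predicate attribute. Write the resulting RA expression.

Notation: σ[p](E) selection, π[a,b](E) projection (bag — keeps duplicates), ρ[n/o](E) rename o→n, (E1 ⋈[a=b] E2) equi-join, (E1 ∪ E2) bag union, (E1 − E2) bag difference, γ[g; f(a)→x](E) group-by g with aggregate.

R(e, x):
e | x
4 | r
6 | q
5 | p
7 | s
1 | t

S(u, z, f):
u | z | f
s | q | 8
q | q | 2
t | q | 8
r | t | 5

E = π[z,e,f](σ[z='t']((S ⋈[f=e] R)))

σ filters on z, owned by the left side.
E' = π[z,e,f]((σ[z='t'](S) ⋈[f=e] R))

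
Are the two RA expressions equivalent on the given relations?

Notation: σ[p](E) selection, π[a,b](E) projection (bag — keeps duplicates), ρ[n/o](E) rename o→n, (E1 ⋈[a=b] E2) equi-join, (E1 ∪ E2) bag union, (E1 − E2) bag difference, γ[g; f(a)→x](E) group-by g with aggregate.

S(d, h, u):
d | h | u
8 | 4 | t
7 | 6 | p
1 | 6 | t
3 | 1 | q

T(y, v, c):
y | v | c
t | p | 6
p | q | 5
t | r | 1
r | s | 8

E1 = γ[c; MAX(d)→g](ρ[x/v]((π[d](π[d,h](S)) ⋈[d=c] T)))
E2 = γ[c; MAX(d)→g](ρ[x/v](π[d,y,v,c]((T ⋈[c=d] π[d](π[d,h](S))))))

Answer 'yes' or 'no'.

E1 subexpression sizes:
  S → 4
  π[d,h](S) → 4
  π[d](π[d,h](S)) → 4
  T → 4
  (π[d](π[d,h](S)) ⋈[d=c] T) → 2
  ρ[x/v]((π[d](π[d,h](S)) ⋈[d=c] T)) → 2
  γ[c; MAX(d)→g](ρ[x/v]((π[d](π[d,h](S)) ⋈[d=c] T))) → 2
E2 subexpression sizes:
  T → 4
  S → 4
  π[d,h](S) → 4
  π[d](π[d,h](S)) → 4
  (T ⋈[c=d] π[d](π[d,h](S))) → 2
  π[d,y,v,c]((T ⋈[c=d] π[d](π[d,h](S)))) → 2
  ρ[x/v](π[d,y,v,c]((T ⋈[c=d] π[d](π[d,h](S))))) → 2
  γ[c; MAX(d)→g](ρ[x/v](π[d,y,v,c]((T ⋈[c=d] π[d](π[d,h](S)))))) → 2

E1 and E2 produce the same multiset:
c | g
1 | 1
8 | 8

yes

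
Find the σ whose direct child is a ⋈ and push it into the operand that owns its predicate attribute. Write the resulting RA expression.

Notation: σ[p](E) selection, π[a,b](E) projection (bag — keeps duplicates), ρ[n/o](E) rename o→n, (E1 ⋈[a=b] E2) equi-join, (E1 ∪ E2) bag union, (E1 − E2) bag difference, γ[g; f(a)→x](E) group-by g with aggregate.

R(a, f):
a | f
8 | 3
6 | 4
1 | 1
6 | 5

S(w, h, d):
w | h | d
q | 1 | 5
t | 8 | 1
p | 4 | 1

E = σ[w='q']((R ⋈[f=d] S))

σ filters on w, owned by the right side.
E' = (R ⋈[f=d] σ[w='q'](S))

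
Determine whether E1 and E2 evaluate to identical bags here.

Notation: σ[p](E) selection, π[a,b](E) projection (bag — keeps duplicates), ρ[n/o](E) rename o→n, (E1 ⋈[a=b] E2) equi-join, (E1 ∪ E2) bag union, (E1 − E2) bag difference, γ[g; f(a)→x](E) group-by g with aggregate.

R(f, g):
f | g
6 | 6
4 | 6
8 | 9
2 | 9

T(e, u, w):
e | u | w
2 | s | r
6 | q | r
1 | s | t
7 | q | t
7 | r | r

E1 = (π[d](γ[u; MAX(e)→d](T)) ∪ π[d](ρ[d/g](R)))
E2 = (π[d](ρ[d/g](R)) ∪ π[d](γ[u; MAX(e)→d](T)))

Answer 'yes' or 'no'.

E1 row counts bottom-up:
  T → 5
  γ[u; MAX(e)→d](T) → 3
  π[d](γ[u; MAX(e)→d](T)) → 3
  R → 4
  ρ[d/g](R) → 4
  π[d](ρ[d/g](R)) → 4
  (π[d](γ[u; MAX(e)→d](T)) ∪ π[d](ρ[d/g](R))) → 7
E2 row counts bottom-up:
  R → 4
  ρ[d/g](R) → 4
  π[d](ρ[d/g](R)) → 4
  T → 5
  γ[u; MAX(e)→d](T) → 3
  π[d](γ[u; MAX(e)→d](T)) → 3
  (π[d](ρ[d/g](R)) ∪ π[d](γ[u; MAX(e)→d](T))) → 7

E1 and E2 produce the same multiset:
d
2
6
6
7
7
9
9

yes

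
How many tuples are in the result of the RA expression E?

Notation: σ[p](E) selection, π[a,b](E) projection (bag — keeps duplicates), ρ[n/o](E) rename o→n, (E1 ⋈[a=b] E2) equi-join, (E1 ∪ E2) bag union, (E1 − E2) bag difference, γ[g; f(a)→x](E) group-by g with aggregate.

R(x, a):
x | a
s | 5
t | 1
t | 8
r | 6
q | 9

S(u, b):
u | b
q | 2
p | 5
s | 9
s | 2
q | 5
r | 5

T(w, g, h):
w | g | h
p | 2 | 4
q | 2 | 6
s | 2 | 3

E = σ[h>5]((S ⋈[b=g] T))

Subexpression sizes:
  S → 6
  T → 3
  (S ⋈[b=g] T) → 6
  σ[h>5]((S ⋈[b=g] T)) → 2

|E| = 2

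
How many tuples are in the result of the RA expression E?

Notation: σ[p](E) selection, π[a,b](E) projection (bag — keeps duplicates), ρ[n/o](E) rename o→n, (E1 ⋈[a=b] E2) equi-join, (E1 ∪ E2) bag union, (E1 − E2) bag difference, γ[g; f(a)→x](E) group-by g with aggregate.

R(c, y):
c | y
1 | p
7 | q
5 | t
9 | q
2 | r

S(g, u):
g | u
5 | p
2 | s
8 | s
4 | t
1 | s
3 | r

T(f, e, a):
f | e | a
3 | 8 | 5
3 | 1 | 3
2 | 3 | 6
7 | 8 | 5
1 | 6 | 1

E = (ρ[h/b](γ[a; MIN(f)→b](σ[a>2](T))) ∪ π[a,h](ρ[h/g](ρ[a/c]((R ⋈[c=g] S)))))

Row counts bottom-up:
  T → 5
  σ[a>2](T) → 4
  γ[a; MIN(f)→b](σ[a>2](T)) → 3
  ρ[h/b](γ[a; MIN(f)→b](σ[a>2](T))) → 3
  R → 5
  S → 6
  (R ⋈[c=g] S) → 3
  ρ[a/c]((R ⋈[c=g] S)) → 3
  ρ[h/g](ρ[a/c]((R ⋈[c=g] S))) → 3
  π[a,h](ρ[h/g](ρ[a/c]((R ⋈[c=g] S)))) → 3
  (ρ[h/b](γ[a; MIN(f)→b](σ[a>2](T))) ∪ π[a,h](ρ[h/g](ρ[a/c]((R ⋈[c=g] S))))) → 6

|E| = 6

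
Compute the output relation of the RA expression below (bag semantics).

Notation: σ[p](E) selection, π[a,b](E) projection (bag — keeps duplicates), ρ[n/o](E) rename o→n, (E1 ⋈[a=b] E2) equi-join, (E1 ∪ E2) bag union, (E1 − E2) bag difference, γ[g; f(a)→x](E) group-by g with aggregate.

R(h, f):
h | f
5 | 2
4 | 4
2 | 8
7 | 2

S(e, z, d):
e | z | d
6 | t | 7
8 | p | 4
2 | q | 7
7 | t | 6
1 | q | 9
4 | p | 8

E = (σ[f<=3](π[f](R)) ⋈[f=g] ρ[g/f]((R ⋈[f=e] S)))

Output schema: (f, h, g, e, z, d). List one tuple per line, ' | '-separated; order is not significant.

Stepwise |·|:
  R → 4
  π[f](R) → 4
  σ[f<=3](π[f](R)) → 2
  R → 4
  S → 6
  (R ⋈[f=e] S) → 4
  ρ[g/f]((R ⋈[f=e] S)) → 4
  (σ[f<=3](π[f](R)) ⋈[f=g] ρ[g/f]((R ⋈[f=e] S))) → 4

== RESULT ==
f | h | g | e | z | d
2 | 5 | 2 | 2 | q | 7
2 | 5 | 2 | 2 | q | 7
2 | 7 | 2 | 2 | q | 7
2 | 7 | 2 | 2 | q | 7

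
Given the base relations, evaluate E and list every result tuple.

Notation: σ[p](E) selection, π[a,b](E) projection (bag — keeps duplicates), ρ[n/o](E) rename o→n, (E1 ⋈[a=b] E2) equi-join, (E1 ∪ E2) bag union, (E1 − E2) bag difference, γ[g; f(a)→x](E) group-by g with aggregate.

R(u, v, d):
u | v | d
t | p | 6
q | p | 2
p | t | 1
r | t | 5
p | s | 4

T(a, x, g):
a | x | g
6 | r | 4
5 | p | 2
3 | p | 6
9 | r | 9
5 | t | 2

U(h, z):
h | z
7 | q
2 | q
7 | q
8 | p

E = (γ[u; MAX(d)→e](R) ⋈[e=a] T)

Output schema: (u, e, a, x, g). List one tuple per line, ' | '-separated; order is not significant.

Subexpression sizes:
  R → 5
  γ[u; MAX(d)→e](R) → 4
  T → 5
  (γ[u; MAX(d)→e](R) ⋈[e=a] T) → 3

== RESULT ==
u | e | a | x | g
r | 5 | 5 | p | 2
r | 5 | 5 | t | 2
t | 6 | 6 | r | 4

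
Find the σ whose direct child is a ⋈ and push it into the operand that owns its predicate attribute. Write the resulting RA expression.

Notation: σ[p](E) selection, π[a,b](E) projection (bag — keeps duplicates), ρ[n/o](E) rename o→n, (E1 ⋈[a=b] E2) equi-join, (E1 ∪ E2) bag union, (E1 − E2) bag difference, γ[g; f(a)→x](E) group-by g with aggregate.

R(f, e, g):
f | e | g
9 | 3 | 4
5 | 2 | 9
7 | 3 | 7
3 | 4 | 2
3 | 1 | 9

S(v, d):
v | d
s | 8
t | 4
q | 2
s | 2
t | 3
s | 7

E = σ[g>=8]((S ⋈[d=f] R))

σ filters on g, owned by the right side.
E' = (S ⋈[d=f] σ[g>=8](R))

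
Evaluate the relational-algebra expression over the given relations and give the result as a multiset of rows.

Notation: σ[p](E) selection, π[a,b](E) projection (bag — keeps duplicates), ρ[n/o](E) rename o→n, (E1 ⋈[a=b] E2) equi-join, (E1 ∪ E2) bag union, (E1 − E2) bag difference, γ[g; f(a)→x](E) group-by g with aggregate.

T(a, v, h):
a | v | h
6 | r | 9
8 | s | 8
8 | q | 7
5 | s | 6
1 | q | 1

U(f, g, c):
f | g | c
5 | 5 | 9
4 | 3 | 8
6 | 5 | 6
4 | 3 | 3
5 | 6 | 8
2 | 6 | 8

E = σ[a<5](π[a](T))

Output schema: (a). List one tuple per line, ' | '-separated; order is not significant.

Subexpression sizes:
  T → 5
  π[a](T) → 5
  σ[a<5](π[a](T)) → 1

== RESULT ==
a
1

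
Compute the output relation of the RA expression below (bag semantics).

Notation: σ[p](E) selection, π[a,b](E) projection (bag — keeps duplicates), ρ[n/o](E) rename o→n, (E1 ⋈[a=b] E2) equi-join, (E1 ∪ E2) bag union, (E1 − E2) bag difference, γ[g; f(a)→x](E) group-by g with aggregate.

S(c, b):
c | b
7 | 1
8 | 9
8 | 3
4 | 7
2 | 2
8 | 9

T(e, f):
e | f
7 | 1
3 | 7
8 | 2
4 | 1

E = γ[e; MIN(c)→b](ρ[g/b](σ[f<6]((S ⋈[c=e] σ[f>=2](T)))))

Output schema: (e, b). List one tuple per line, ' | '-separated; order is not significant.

Stepwise |·|:
  S → 6
  T → 4
  σ[f>=2](T) → 2
  (S ⋈[c=e] σ[f>=2](T)) → 3
  σ[f<6]((S ⋈[c=e] σ[f>=2](T))) → 3
  ρ[g/b](σ[f<6]((S ⋈[c=e] σ[f>=2](T)))) → 3
  γ[e; MIN(c)→b](ρ[g/b](σ[f<6]((S ⋈[c=e] σ[f>=2](T))))) → 1

== RESULT ==
e | b
8 | 8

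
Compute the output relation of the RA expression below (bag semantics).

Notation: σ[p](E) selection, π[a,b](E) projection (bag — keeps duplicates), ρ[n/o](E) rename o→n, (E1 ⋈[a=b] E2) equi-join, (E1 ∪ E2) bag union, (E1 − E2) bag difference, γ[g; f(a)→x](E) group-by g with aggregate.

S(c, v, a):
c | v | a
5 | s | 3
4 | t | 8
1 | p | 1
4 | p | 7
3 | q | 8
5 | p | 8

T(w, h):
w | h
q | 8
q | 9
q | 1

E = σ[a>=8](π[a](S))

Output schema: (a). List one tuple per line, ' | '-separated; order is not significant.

Stepwise |·|:
  S → 6
  π[a](S) → 6
  σ[a>=8](π[a](S)) → 3

== RESULT ==
a
8
8
8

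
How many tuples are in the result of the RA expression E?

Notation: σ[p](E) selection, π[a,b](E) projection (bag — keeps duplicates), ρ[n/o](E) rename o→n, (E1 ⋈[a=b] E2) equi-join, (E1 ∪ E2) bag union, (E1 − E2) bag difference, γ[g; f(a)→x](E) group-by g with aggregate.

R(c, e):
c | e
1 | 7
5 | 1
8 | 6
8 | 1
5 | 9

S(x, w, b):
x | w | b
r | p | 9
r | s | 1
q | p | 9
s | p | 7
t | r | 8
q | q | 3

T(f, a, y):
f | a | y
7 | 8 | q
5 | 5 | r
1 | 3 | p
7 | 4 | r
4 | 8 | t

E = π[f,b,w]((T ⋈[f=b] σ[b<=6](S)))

Stepwise |·|:
  T → 5
  S → 6
  σ[b<=6](S) → 2
  (T ⋈[f=b] σ[b<=6](S)) → 1
  π[f,b,w]((T ⋈[f=b] σ[b<=6](S))) → 1

|E| = 1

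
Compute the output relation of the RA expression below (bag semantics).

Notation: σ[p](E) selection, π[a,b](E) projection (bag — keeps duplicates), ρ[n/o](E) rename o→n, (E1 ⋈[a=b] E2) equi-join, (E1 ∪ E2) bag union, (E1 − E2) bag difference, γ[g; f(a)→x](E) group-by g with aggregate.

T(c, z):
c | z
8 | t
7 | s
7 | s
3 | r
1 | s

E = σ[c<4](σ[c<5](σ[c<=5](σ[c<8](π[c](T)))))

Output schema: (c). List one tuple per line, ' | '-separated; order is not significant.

Row counts bottom-up:
  T → 5
  π[c](T) → 5
  σ[c<8](π[c](T)) → 4
  σ[c<=5](σ[c<8](π[c](T))) → 2
  σ[c<5](σ[c<=5](σ[c<8](π[c](T)))) → 2
  σ[c<4](σ[c<5](σ[c<=5](σ[c<8](π[c](T))))) → 2

== RESULT ==
c
1
3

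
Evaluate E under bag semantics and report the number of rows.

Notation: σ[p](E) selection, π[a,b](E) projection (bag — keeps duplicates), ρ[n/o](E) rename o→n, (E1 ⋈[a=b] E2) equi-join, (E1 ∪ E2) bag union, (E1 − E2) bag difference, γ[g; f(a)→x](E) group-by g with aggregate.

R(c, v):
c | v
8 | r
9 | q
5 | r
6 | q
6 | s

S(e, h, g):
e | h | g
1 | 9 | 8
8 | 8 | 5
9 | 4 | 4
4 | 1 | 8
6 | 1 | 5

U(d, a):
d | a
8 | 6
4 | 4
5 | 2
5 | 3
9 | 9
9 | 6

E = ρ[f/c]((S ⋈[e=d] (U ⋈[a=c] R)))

Stepwise |·|:
  S → 5
  U → 6
  R → 5
  (U ⋈[a=c] R) → 5
  (S ⋈[e=d] (U ⋈[a=c] R)) → 5
  ρ[f/c]((S ⋈[e=d] (U ⋈[a=c] R))) → 5

|E| = 5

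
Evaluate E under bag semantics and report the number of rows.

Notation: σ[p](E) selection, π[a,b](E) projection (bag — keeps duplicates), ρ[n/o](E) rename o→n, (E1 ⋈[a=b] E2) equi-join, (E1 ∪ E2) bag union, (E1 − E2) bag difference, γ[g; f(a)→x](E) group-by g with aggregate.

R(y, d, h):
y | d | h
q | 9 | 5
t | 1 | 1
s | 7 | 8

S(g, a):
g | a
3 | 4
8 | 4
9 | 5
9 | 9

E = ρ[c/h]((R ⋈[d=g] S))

Stepwise |·|:
  R → 3
  S → 4
  (R ⋈[d=g] S) → 2
  ρ[c/h]((R ⋈[d=g] S)) → 2

|E| = 2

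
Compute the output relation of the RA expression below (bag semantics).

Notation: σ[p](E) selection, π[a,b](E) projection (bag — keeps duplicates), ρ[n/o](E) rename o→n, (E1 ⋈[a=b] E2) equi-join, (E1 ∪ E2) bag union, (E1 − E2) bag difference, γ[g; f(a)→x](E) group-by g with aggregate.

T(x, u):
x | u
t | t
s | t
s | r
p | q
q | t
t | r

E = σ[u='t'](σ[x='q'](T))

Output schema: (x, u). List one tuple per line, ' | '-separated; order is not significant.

Row counts bottom-up:
  T → 6
  σ[x='q'](T) → 1
  σ[u='t'](σ[x='q'](T)) → 1

== RESULT ==
x | u
q | t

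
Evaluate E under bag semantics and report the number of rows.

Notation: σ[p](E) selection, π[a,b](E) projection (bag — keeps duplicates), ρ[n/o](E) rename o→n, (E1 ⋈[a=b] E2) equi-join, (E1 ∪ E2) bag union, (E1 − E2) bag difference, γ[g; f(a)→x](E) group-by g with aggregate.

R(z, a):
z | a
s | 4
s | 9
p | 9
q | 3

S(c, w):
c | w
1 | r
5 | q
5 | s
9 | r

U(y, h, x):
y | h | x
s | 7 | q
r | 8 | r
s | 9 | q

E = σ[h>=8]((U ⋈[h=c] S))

Stepwise |·|:
  U → 3
  S → 4
  (U ⋈[h=c] S) → 1
  σ[h>=8]((U ⋈[h=c] S)) → 1

|E| = 1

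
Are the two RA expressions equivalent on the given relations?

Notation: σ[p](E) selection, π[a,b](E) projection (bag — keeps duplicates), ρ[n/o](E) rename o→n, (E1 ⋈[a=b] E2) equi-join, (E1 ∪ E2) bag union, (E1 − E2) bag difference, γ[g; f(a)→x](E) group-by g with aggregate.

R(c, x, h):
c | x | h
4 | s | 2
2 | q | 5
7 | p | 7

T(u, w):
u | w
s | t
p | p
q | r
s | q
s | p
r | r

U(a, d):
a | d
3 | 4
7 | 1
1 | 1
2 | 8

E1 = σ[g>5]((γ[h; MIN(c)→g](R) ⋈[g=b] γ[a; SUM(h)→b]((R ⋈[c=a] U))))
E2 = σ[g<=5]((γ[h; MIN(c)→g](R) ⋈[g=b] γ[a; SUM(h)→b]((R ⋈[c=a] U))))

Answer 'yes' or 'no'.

E1 row counts bottom-up:
  R → 3
  γ[h; MIN(c)→g](R) → 3
  R → 3
  U → 4
  (R ⋈[c=a] U) → 2
  γ[a; SUM(h)→b]((R ⋈[c=a] U)) → 2
  (γ[h; MIN(c)→g](R) ⋈[g=b] γ[a; SUM(h)→b]((R ⋈[c=a] U))) → 1
  σ[g>5]((γ[h; MIN(c)→g](R) ⋈[g=b] γ[a; SUM(h)→b]((R ⋈[c=a] U)))) → 1
E2 row counts bottom-up:
  R → 3
  γ[h; MIN(c)→g](R) → 3
  R → 3
  U → 4
  (R ⋈[c=a] U) → 2
  γ[a; SUM(h)→b]((R ⋈[c=a] U)) → 2
  (γ[h; MIN(c)→g](R) ⋈[g=b] γ[a; SUM(h)→b]((R ⋈[c=a] U))) → 1
  σ[g<=5]((γ[h; MIN(c)→g](R) ⋈[g=b] γ[a; SUM(h)→b]((R ⋈[c=a] U)))) → 0

E1 result:
h | g | a | b
7 | 7 | 7 | 7
E2 result:
h | g | a | b
(0 rows)
Witness: (7, 7, 7, 7) appears 1× in E1 but 0× in E2.

no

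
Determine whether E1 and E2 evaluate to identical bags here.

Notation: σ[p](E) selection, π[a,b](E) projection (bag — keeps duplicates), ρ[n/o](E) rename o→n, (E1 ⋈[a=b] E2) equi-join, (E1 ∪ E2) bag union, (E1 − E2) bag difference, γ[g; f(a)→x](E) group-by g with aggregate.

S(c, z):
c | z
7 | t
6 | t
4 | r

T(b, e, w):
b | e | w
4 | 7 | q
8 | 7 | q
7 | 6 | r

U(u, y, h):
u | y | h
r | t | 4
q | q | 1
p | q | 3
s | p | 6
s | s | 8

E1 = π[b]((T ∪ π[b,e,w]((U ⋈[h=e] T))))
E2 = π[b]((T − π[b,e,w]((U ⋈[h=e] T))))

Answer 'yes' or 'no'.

E1 stepwise |·|:
  T → 3
  U → 5
  T → 3
  (U ⋈[h=e] T) → 1
  π[b,e,w]((U ⋈[h=e] T)) → 1
  (T ∪ π[b,e,w]((U ⋈[h=e] T))) → 4
  π[b]((T ∪ π[b,e,w]((U ⋈[h=e] T)))) → 4
E2 stepwise |·|:
  T → 3
  U → 5
  T → 3
  (U ⋈[h=e] T) → 1
  π[b,e,w]((U ⋈[h=e] T)) → 1
  (T − π[b,e,w]((U ⋈[h=e] T))) → 2
  π[b]((T − π[b,e,w]((U ⋈[h=e] T)))) → 2

E1 result:
b
4
7
7
8
E2 result:
b
4
8
Witness: (7,) appears 2× in E1 but 0× in E2.

no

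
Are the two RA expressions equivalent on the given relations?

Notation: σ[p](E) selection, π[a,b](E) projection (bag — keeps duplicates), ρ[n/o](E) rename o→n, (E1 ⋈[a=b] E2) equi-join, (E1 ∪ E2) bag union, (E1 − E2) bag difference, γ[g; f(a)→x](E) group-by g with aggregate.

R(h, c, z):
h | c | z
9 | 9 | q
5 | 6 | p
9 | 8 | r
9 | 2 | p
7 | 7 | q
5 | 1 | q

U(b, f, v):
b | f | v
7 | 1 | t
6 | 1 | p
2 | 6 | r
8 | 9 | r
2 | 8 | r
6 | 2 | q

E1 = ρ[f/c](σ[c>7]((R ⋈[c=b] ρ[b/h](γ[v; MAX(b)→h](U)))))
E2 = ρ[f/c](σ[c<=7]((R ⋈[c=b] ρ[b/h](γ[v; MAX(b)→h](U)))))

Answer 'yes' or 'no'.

E1 stepwise |·|:
  R → 6
  U → 6
  γ[v; MAX(b)→h](U) → 4
  ρ[b/h](γ[v; MAX(b)→h](U)) → 4
  (R ⋈[c=b] ρ[b/h](γ[v; MAX(b)→h](U))) → 4
  σ[c>7]((R ⋈[c=b] ρ[b/h](γ[v; MAX(b)→h](U)))) → 1
  ρ[f/c](σ[c>7]((R ⋈[c=b] ρ[b/h](γ[v; MAX(b)→h](U))))) → 1
E2 stepwise |·|:
  R → 6
  U → 6
  γ[v; MAX(b)→h](U) → 4
  ρ[b/h](γ[v; MAX(b)→h](U)) → 4
  (R ⋈[c=b] ρ[b/h](γ[v; MAX(b)→h](U))) → 4
  σ[c<=7]((R ⋈[c=b] ρ[b/h](γ[v; MAX(b)→h](U)))) → 3
  ρ[f/c](σ[c<=7]((R ⋈[c=b] ρ[b/h](γ[v; MAX(b)→h](U))))) → 3

E1 result:
h | f | z | v | b
9 | 8 | r | r | 8
E2 result:
h | f | z | v | b
5 | 6 | p | p | 6
5 | 6 | p | q | 6
7 | 7 | q | t | 7
Witness: (9, 8, 'r', 'r', 8) appears 1× in E1 but 0× in E2.

no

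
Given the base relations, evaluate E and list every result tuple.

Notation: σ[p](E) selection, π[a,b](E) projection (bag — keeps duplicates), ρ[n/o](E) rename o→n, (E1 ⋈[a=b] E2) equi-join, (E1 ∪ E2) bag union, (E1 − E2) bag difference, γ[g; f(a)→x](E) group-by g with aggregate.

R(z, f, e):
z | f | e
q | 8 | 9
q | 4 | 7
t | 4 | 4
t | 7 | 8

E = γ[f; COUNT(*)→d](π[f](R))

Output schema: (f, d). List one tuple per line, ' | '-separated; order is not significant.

Per-node cardinality:
  R → 4
  π[f](R) → 4
  γ[f; COUNT(*)→d](π[f](R)) → 3

== RESULT ==
f | d
4 | 2
7 | 1
8 | 1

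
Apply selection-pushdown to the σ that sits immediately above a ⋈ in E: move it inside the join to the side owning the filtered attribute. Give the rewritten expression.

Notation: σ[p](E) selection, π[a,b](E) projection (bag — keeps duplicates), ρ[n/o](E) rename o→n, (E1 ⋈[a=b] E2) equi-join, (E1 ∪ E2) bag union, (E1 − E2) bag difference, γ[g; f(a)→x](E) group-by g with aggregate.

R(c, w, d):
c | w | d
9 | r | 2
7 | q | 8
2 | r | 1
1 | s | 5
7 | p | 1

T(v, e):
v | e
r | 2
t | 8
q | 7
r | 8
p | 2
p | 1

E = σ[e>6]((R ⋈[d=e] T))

σ filters on e, owned by the right side.
E' = (R ⋈[d=e] σ[e>6](T))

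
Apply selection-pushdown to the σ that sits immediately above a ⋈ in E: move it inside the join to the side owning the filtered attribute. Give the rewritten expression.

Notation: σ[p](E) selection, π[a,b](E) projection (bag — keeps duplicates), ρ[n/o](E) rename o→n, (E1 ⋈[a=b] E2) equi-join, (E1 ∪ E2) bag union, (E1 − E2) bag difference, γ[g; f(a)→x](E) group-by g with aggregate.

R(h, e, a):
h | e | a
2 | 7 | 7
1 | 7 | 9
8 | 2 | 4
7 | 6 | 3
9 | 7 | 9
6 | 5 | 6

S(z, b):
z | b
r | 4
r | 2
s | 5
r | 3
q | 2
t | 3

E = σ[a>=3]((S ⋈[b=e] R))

σ filters on a, owned by the right side.
E' = (S ⋈[b=e] σ[a>=3](R))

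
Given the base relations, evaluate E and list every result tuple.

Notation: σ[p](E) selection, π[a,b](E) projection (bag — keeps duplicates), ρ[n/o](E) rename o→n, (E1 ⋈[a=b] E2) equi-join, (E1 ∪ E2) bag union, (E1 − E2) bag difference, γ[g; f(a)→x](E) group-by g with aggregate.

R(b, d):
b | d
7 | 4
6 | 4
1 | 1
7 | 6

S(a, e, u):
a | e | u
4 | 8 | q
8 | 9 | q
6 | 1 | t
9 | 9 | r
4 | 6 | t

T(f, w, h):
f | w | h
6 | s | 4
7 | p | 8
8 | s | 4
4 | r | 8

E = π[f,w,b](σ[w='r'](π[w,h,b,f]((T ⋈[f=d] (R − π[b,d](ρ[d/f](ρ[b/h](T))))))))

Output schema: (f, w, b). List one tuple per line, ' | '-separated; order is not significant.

Stepwise |·|:
  T → 4
  R → 4
  T → 4
  ρ[b/h](T) → 4
  ρ[d/f](ρ[b/h](T)) → 4
  π[b,d](ρ[d/f](ρ[b/h](T))) → 4
  (R − π[b,d](ρ[d/f](ρ[b/h](T)))) → 4
  (T ⋈[f=d] (R − π[b,d](ρ[d/f](ρ[b/h](T))))) → 3
  π[w,h,b,f]((T ⋈[f=d] (R − π[b,d](ρ[d/f](ρ[b/h](T)))))) → 3
  σ[w='r'](π[w,h,b,f]((T ⋈[f=d] (R − π[b,d](ρ[d/f](ρ[b/h](T))))))) → 2
  π[f,w,b](σ[w='r'](π[w,h,b,f]((T ⋈[f=d] (R − π[b,d](ρ[d/f](ρ[b/h](T)))))))) → 2

== RESULT ==
f | w | b
4 | r | 6
4 | r | 7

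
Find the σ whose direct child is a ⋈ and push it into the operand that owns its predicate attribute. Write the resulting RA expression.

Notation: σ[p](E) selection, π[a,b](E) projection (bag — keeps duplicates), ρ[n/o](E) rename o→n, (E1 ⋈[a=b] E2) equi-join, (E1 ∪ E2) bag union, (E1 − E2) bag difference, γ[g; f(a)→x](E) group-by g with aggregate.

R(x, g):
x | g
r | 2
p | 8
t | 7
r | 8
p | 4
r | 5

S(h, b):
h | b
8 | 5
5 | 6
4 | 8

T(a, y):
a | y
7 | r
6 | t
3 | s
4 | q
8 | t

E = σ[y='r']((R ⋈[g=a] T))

σ filters on y, owned by the right side.
E' = (R ⋈[g=a] σ[y='r'](T))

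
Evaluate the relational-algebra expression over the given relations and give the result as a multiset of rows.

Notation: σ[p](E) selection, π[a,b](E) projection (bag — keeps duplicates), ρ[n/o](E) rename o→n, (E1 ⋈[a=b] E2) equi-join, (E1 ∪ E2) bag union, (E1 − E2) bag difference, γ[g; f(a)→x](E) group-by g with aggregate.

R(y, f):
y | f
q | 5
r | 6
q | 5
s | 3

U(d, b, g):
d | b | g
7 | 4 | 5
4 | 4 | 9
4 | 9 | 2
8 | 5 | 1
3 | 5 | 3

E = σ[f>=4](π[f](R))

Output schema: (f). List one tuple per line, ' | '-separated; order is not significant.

Per-node cardinality:
  R → 4
  π[f](R) → 4
  σ[f>=4](π[f](R)) → 3

== RESULT ==
f
5
5
6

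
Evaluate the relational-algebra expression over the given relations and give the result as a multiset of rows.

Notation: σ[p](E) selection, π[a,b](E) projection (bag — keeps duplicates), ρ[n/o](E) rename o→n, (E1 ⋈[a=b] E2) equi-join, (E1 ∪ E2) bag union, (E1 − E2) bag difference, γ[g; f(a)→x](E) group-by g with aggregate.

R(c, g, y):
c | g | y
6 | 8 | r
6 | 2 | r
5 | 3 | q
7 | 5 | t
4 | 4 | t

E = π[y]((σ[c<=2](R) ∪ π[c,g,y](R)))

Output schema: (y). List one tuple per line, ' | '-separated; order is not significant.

Row counts bottom-up:
  R → 5
  σ[c<=2](R) → 0
  R → 5
  π[c,g,y](R) → 5
  (σ[c<=2](R) ∪ π[c,g,y](R)) → 5
  π[y]((σ[c<=2](R) ∪ π[c,g,y](R))) → 5

== RESULT ==
y
q
r
r
t
t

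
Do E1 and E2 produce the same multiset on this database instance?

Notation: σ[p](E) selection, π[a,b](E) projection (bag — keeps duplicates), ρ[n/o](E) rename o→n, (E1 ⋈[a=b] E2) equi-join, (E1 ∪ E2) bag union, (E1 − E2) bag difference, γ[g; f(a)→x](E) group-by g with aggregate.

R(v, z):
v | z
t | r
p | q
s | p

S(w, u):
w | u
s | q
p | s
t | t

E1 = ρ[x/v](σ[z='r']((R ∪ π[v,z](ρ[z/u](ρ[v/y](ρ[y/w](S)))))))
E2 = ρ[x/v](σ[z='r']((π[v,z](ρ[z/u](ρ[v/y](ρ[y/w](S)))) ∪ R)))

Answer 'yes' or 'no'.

E1 per-node cardinality:
  R → 3
  S → 3
  ρ[y/w](S) → 3
  ρ[v/y](ρ[y/w](S)) → 3
  ρ[z/u](ρ[v/y](ρ[y/w](S))) → 3
  π[v,z](ρ[z/u](ρ[v/y](ρ[y/w](S)))) → 3
  (R ∪ π[v,z](ρ[z/u](ρ[v/y](ρ[y/w](S))))) → 6
  σ[z='r']((R ∪ π[v,z](ρ[z/u](ρ[v/y](ρ[y/w](S)))))) → 1
  ρ[x/v](σ[z='r']((R ∪ π[v,z](ρ[z/u](ρ[v/y](ρ[y/w](S))))))) → 1
E2 per-node cardinality:
  S → 3
  ρ[y/w](S) → 3
  ρ[v/y](ρ[y/w](S)) → 3
  ρ[z/u](ρ[v/y](ρ[y/w](S))) → 3
  π[v,z](ρ[z/u](ρ[v/y](ρ[y/w](S)))) → 3
  R → 3
  (π[v,z](ρ[z/u](ρ[v/y](ρ[y/w](S)))) ∪ R) → 6
  σ[z='r']((π[v,z](ρ[z/u](ρ[v/y](ρ[y/w](S)))) ∪ R)) → 1
  ρ[x/v](σ[z='r']((π[v,z](ρ[z/u](ρ[v/y](ρ[y/w](S)))) ∪ R))) → 1

E1 and E2 produce the same multiset:
x | z
t | r

yes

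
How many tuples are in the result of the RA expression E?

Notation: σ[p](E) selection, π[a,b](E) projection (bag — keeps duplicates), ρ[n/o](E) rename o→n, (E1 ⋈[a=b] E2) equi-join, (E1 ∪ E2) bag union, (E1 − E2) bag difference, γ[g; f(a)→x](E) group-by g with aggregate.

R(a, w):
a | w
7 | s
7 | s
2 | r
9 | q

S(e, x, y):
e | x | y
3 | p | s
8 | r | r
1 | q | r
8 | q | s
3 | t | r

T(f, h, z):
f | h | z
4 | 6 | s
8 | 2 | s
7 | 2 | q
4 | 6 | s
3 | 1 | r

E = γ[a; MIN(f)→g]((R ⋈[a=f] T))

Row counts bottom-up:
  R → 4
  T → 5
  (R ⋈[a=f] T) → 2
  γ[a; MIN(f)→g]((R ⋈[a=f] T)) → 1

|E| = 1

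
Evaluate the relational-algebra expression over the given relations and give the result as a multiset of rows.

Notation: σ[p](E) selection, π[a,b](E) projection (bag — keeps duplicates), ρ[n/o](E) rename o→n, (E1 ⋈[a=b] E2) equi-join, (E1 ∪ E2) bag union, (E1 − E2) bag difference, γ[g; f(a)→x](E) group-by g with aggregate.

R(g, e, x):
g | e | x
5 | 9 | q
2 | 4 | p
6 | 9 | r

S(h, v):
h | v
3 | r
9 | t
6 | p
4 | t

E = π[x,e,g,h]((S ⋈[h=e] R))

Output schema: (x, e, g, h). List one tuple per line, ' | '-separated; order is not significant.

Stepwise |·|:
  S → 4
  R → 3
  (S ⋈[h=e] R) → 3
  π[x,e,g,h]((S ⋈[h=e] R)) → 3

== RESULT ==
x | e | g | h
p | 4 | 2 | 4
q | 9 | 5 | 9
r | 9 | 6 | 9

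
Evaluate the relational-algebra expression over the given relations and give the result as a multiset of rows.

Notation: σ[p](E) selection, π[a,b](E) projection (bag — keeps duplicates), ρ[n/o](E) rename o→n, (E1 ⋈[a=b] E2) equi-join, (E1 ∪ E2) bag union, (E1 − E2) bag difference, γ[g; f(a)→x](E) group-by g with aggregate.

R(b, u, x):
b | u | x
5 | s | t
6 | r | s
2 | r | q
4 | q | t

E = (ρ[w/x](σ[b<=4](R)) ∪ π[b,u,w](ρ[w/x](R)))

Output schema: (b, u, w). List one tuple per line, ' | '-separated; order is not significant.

Stepwise |·|:
  R → 4
  σ[b<=4](R) → 2
  ρ[w/x](σ[b<=4](R)) → 2
  R → 4
  ρ[w/x](R) → 4
  π[b,u,w](ρ[w/x](R)) → 4
  (ρ[w/x](σ[b<=4](R)) ∪ π[b,u,w](ρ[w/x](R))) → 6

== RESULT ==
b | u | w
2 | r | q
2 | r | q
4 | q | t
4 | q | t
5 | s | t
6 | r | s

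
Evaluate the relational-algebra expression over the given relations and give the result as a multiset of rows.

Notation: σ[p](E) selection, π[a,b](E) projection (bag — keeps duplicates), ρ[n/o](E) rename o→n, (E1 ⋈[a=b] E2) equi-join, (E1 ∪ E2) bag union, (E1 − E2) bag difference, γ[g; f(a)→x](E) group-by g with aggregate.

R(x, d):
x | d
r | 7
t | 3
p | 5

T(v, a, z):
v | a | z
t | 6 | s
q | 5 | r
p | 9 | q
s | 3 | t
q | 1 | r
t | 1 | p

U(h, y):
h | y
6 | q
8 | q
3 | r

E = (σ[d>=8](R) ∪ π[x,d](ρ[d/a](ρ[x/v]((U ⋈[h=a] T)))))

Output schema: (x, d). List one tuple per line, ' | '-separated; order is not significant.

Per-node cardinality:
  R → 3
  σ[d>=8](R) → 0
  U → 3
  T → 6
  (U ⋈[h=a] T) → 2
  ρ[x/v]((U ⋈[h=a] T)) → 2
  ρ[d/a](ρ[x/v]((U ⋈[h=a] T))) → 2
  π[x,d](ρ[d/a](ρ[x/v]((U ⋈[h=a] T)))) → 2
  (σ[d>=8](R) ∪ π[x,d](ρ[d/a](ρ[x/v]((U ⋈[h=a] T))))) → 2

== RESULT ==
x | d
s | 3
t | 6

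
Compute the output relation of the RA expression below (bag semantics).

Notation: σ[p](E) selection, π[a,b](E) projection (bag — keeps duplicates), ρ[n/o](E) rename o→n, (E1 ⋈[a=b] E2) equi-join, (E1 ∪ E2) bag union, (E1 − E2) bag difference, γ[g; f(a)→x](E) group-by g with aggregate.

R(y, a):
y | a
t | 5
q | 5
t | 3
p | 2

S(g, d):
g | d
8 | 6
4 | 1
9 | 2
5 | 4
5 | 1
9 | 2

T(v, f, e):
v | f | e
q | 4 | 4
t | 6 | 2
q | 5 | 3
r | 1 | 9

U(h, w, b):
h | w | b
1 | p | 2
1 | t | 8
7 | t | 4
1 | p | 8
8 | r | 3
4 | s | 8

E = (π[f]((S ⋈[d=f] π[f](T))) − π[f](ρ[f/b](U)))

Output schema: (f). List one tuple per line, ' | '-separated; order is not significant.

Subexpression sizes:
  S → 6
  T → 4
  π[f](T) → 4
  (S ⋈[d=f] π[f](T)) → 4
  π[f]((S ⋈[d=f] π[f](T))) → 4
  U → 6
  ρ[f/b](U) → 6
  π[f](ρ[f/b](U)) → 6
  (π[f]((S ⋈[d=f] π[f](T))) − π[f](ρ[f/b](U))) → 3

== RESULT ==
f
1
1
6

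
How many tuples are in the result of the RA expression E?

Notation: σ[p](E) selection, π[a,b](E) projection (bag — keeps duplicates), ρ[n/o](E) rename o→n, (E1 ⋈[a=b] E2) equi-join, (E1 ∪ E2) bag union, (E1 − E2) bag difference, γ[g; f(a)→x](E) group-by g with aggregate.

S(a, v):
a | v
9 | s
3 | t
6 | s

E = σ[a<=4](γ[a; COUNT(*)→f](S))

Stepwise |·|:
  S → 3
  γ[a; COUNT(*)→f](S) → 3
  σ[a<=4](γ[a; COUNT(*)→f](S)) → 1

|E| = 1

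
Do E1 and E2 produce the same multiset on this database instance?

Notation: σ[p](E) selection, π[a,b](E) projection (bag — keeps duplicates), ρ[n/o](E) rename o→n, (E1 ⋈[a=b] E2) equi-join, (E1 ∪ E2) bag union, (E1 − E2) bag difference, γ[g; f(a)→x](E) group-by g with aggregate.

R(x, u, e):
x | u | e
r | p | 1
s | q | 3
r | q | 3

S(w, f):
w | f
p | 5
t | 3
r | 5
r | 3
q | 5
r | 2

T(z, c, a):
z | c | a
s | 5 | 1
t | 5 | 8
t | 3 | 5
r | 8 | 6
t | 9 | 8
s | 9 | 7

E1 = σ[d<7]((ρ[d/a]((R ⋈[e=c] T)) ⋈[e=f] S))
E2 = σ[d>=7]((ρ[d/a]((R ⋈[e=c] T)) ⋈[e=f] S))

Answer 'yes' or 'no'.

E1 subexpression sizes:
  R → 3
  T → 6
  (R ⋈[e=c] T) → 2
  ρ[d/a]((R ⋈[e=c] T)) → 2
  S → 6
  (ρ[d/a]((R ⋈[e=c] T)) ⋈[e=f] S) → 4
  σ[d<7]((ρ[d/a]((R ⋈[e=c] T)) ⋈[e=f] S)) → 4
E2 subexpression sizes:
  R → 3
  T → 6
  (R ⋈[e=c] T) → 2
  ρ[d/a]((R ⋈[e=c] T)) → 2
  S → 6
  (ρ[d/a]((R ⋈[e=c] T)) ⋈[e=f] S) → 4
  σ[d>=7]((ρ[d/a]((R ⋈[e=c] T)) ⋈[e=f] S)) → 0

E1 result:
x | u | e | z | c | d | w | f
r | q | 3 | t | 3 | 5 | r | 3
r | q | 3 | t | 3 | 5 | t | 3
s | q | 3 | t | 3 | 5 | r | 3
s | q | 3 | t | 3 | 5 | t | 3
E2 result:
x | u | e | z | c | d | w | f
(0 rows)
Witness: ('r', 'q', 3, 't', 3, 5, 'r', 3) appears 1× in E1 but 0× in E2.

no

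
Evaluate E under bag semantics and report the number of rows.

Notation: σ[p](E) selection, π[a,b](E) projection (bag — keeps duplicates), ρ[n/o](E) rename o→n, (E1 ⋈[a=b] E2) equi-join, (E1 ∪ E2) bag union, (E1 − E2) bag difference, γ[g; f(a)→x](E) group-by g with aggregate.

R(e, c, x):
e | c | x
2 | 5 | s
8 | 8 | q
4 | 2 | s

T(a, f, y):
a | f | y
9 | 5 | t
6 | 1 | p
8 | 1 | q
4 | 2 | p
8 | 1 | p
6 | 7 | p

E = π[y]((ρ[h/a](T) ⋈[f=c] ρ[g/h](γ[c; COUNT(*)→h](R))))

Subexpression sizes:
  T → 6
  ρ[h/a](T) → 6
  R → 3
  γ[c; COUNT(*)→h](R) → 3
  ρ[g/h](γ[c; COUNT(*)→h](R)) → 3
  (ρ[h/a](T) ⋈[f=c] ρ[g/h](γ[c; COUNT(*)→h](R))) → 2
  π[y]((ρ[h/a](T) ⋈[f=c] ρ[g/h](γ[c; COUNT(*)→h](R)))) → 2

|E| = 2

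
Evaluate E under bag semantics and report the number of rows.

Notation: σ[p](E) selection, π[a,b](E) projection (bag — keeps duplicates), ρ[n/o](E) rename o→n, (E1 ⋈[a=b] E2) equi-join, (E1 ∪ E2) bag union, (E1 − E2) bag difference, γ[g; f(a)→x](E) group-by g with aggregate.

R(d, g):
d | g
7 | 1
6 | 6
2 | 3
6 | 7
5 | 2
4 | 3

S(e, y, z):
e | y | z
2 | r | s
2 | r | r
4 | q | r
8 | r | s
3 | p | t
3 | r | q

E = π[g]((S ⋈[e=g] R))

Stepwise |·|:
  S → 6
  R → 6
  (S ⋈[e=g] R) → 6
  π[g]((S ⋈[e=g] R)) → 6

|E| = 6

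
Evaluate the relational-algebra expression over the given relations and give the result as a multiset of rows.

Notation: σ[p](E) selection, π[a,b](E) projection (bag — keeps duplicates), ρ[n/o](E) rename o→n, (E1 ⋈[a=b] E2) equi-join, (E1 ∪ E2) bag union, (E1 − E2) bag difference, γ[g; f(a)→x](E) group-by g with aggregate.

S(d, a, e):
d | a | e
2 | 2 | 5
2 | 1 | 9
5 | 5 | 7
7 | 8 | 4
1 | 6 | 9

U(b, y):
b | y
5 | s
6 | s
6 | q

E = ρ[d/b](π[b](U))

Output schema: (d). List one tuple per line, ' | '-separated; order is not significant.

Row counts bottom-up:
  U → 3
  π[b](U) → 3
  ρ[d/b](π[b](U)) → 3

== RESULT ==
d
5
6
6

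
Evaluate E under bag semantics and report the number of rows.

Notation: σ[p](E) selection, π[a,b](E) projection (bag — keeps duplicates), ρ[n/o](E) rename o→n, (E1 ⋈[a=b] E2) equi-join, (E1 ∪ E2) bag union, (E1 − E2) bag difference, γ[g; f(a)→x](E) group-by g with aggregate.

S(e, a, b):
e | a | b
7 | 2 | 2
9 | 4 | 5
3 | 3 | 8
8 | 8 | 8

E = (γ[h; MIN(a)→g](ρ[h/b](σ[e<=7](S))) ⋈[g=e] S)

Row counts bottom-up:
  S → 4
  σ[e<=7](S) → 2
  ρ[h/b](σ[e<=7](S)) → 2
  γ[h; MIN(a)→g](ρ[h/b](σ[e<=7](S))) → 2
  S → 4
  (γ[h; MIN(a)→g](ρ[h/b](σ[e<=7](S))) ⋈[g=e] S) → 1

|E| = 1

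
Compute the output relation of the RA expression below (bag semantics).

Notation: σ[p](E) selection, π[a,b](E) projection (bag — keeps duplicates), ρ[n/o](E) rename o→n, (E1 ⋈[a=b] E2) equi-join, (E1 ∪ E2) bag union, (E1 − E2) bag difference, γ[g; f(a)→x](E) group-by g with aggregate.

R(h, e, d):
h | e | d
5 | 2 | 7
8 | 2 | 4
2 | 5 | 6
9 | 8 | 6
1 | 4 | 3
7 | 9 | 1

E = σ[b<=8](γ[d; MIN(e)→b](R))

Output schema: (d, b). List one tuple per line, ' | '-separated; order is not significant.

Row counts bottom-up:
  R → 6
  γ[d; MIN(e)→b](R) → 5
  σ[b<=8](γ[d; MIN(e)→b](R)) → 4

== RESULT ==
d | b
3 | 4
4 | 2
6 | 5
7 | 2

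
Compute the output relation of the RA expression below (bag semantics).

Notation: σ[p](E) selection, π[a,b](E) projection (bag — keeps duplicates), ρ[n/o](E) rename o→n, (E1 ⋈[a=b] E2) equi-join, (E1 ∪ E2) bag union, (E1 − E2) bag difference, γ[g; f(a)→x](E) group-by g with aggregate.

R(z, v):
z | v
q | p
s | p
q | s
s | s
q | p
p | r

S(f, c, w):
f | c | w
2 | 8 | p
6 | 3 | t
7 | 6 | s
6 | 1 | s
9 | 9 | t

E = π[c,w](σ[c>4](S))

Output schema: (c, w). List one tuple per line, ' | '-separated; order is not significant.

Row counts bottom-up:
  S → 5
  σ[c>4](S) → 3
  π[c,w](σ[c>4](S)) → 3

== RESULT ==
c | w
6 | s
8 | p
9 | t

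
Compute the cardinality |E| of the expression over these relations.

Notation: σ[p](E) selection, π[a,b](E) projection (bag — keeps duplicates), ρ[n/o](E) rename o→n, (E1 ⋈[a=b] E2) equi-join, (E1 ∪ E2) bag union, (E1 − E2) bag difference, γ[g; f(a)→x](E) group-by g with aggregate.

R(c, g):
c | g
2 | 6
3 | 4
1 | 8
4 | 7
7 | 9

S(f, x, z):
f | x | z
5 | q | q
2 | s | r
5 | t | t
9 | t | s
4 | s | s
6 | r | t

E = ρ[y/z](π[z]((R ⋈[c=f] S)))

Stepwise |·|:
  R → 5
  S → 6
  (R ⋈[c=f] S) → 2
  π[z]((R ⋈[c=f] S)) → 2
  ρ[y/z](π[z]((R ⋈[c=f] S))) → 2

|E| = 2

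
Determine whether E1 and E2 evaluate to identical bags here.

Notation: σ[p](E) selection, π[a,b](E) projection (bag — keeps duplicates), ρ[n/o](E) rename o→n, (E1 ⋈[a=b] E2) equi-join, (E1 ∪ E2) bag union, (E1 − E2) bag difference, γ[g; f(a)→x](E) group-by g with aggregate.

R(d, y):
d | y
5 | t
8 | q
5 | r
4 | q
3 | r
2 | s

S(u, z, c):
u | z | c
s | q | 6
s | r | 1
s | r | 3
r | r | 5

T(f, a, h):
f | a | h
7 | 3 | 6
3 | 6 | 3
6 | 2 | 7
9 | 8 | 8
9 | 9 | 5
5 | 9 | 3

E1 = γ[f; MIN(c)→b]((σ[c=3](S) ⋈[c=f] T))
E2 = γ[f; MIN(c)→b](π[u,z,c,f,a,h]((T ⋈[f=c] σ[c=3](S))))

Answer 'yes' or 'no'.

E1 subexpression sizes:
  S → 4
  σ[c=3](S) → 1
  T → 6
  (σ[c=3](S) ⋈[c=f] T) → 1
  γ[f; MIN(c)→b]((σ[c=3](S) ⋈[c=f] T)) → 1
E2 subexpression sizes:
  T → 6
  S → 4
  σ[c=3](S) → 1
  (T ⋈[f=c] σ[c=3](S)) → 1
  π[u,z,c,f,a,h]((T ⋈[f=c] σ[c=3](S))) → 1
  γ[f; MIN(c)→b](π[u,z,c,f,a,h]((T ⋈[f=c] σ[c=3](S)))) → 1

E1 and E2 produce the same multiset:
f | b
3 | 3

yes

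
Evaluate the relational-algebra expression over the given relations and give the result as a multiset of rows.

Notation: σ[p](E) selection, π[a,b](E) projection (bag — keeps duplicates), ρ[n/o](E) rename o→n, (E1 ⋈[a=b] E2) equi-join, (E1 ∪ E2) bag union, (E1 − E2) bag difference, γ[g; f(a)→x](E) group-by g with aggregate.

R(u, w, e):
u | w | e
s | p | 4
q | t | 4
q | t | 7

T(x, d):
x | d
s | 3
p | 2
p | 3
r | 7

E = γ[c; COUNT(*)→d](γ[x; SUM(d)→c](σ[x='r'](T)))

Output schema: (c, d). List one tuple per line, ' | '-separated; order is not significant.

Subexpression sizes:
  T → 4
  σ[x='r'](T) → 1
  γ[x; SUM(d)→c](σ[x='r'](T)) → 1
  γ[c; COUNT(*)→d](γ[x; SUM(d)→c](σ[x='r'](T))) → 1

== RESULT ==
c | d
7 | 1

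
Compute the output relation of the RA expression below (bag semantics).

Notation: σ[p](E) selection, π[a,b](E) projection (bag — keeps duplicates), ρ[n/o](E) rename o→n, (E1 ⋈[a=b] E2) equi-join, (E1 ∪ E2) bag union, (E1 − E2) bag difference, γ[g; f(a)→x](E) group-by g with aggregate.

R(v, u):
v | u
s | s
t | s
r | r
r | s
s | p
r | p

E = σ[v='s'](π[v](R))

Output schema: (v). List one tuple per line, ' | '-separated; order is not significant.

Row counts bottom-up:
  R → 6
  π[v](R) → 6
  σ[v='s'](π[v](R)) → 2

== RESULT ==
v
s
s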